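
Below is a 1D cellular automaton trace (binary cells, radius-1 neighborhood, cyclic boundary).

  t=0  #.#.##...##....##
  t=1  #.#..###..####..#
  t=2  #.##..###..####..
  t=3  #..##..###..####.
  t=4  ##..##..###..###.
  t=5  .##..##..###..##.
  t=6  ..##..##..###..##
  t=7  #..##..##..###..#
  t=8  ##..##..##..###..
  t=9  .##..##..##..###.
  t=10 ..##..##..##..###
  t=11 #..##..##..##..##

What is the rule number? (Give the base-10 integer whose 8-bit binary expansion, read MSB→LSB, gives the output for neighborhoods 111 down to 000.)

  ### -> #   bit 7 = 1  t=0,i=16
  ##. -> #   bit 6 = 1  t=0,i=0
  #.# -> .   bit 5 = 0  t=0,i=1
  #.. -> #   bit 4 = 1  t=0,i=6
  .## -> .   bit 3 = 0  t=0,i=4
  .#. -> #   bit 2 = 1  t=0,i=2
  ..# -> .   bit 1 = 0  t=0,i=8
  ... -> #   bit 0 = 1  t=0,i=7
  bits 11010101 = 213

213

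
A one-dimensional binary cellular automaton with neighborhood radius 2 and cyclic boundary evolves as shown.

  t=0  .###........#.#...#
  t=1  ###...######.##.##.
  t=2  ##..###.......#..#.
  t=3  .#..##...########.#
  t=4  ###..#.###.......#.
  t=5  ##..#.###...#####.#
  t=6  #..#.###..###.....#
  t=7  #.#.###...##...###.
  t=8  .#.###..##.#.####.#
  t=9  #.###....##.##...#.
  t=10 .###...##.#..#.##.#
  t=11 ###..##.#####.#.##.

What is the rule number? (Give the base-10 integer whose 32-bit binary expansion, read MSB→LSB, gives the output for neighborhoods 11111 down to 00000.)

  [31] ##### => .  t=1,i=8
  [30] ####. => .  t=1,i=10
  [29] ###.# => .  t=1,i=11
  [28] ###.. => .  t=0,i=3
  [27] ##.## => .  t=1,i=12
  [26] ##.#. => #  t=3,i=17
  [25] ##..# => .  t=2,i=2
  [24] ##... => .  t=0,i=4
  [23] #.### => #  t=0,i=1
  [22] #.##. => .  t=1,i=13
  [21] #.#.# => .  t=3,i=18
  [20] #.#.. => #  t=0,i=14
  [19] #..## => .  t=2,i=3
  [18] #..#. => #  t=2,i=16
  [17] #...# => #  t=0,i=16
  [16] #.... => .  t=0,i=5
  [15] .#### => .  t=1,i=7
  [14] .###. => #  t=0,i=2
  [13] .##.# => #  t=1,i=14
  [12] .##.. => #  t=2,i=1
  [11] .#.## => #  t=0,i=0
  [10] .#.#. => #  t=0,i=13
  [9] .#..# => #  t=2,i=15
  [8] .#... => .  t=0,i=15
  [7] ..### => #  t=1,i=6
  [6] ..##. => .  t=3,i=4
  [5] ..#.# => .  t=0,i=12
  [4] ..#.. => #  t=2,i=14
  [3] ...## => #  t=1,i=5
  [2] ...#. => #  t=0,i=11
  [1] ....# => #  t=0,i=10
  [0] ..... => #  t=0,i=6
  bits 00000100100101100111111010011111 = 76971679

76971679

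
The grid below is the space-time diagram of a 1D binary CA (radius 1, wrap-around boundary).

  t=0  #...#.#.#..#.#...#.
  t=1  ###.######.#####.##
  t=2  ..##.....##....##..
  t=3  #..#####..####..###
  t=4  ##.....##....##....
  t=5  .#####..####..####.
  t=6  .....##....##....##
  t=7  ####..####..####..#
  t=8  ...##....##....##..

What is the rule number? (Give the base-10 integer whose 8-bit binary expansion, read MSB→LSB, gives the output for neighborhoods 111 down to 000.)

  ###|.  b7=0 t=1,i=0
  ##.|#  b6=1 t=1,i=2
  #.#|#  b5=1 t=0,i=5
  #..|#  b4=1 t=0,i=1
  .##|.  b3=0 t=1,i=4
  .#.|#  b2=1 t=0,i=0
  ..#|.  b1=0 t=0,i=3
  ...|#  b0=1 t=0,i=2
  bits 01110101 = 117

117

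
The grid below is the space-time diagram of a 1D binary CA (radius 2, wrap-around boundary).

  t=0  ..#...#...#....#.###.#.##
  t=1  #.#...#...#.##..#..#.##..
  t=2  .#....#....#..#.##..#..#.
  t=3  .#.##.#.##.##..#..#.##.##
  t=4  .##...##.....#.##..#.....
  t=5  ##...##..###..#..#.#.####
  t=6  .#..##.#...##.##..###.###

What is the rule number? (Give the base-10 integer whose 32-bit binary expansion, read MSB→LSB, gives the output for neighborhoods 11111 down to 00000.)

2988543579

  [31] ##### => #  t=5,i=23
  [30] ####. => .  t=5,i=0
  [29] ###.# => #  t=0,i=19
  [28] ###.. => #  t=5,i=1
  [27] ##.## => .  t=3,i=10
  [26] ##.#. => .  t=0,i=20
  [25] ##..# => #  t=0,i=0
  [24] ##... => .  t=4,i=3
  [23] #.### => .  t=0,i=17
  [22] #.##. => .  t=0,i=23
  [21] #.#.# => #  t=0,i=21
  [20] #.#.. => .  t=1,i=2
  [19] #..## => .  t=5,i=8
  [18] #..#. => .  t=0,i=1
  [17] #...# => .  t=0,i=4
  [16] #.... => #  t=0,i=12
  [15] .#### => #  t=5,i=22
  [14] .###. => .  t=0,i=18
  [13] .##.# => .  t=3,i=4
  [12] .##.. => .  t=0,i=24
  [11] .#.## => #  t=0,i=16
  [10] .#.#. => #  t=1,i=1
  [9] .#..# => #  t=1,i=17
  [8] .#... => .  t=0,i=3
  [7] ..### => .  t=5,i=9
  [6] ..##. => #  t=4,i=1
  [5] ..#.# => .  t=0,i=15
  [4] ..#.. => #  t=0,i=2
  [3] ...## => #  t=4,i=0
  [2] ...#. => .  t=0,i=5
  [1] ....# => #  t=0,i=13
  [0] ..... => #  t=4,i=10
  bits 10110010001000011000111001011011 = 2988543579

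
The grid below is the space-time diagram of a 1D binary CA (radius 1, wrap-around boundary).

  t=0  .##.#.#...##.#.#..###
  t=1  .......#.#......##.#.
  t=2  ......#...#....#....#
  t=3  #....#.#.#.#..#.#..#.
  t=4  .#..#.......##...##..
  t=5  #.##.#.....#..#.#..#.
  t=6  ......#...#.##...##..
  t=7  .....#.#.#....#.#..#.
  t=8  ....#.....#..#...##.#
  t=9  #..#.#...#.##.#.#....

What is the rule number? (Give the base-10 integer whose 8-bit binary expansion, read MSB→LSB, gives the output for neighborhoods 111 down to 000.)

  ### -> #   bit 7 = 1  t=0,i=19
  ##. -> .   bit 6 = 0  t=0,i=2
  #.# -> .   bit 5 = 0  t=0,i=0
  #.. -> #   bit 4 = 1  t=0,i=7
  .## -> .   bit 3 = 0  t=0,i=1
  .#. -> .   bit 2 = 0  t=0,i=4
  ..# -> #   bit 1 = 1  t=0,i=9
  ... -> .   bit 0 = 0  t=0,i=8
  bits 10010010 = 146

146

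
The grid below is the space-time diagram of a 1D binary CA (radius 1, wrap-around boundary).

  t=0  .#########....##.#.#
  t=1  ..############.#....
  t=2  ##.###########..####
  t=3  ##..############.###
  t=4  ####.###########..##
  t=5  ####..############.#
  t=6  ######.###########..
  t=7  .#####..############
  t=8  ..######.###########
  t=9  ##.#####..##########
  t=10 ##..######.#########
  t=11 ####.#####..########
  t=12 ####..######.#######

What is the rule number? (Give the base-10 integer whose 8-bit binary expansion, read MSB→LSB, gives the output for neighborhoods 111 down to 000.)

211

  nb ###: next=#  (t=0,i=2, bit7=1)
  nb ##.: next=#  (t=0,i=9, bit6=1)
  nb #.#: next=.  (t=0,i=0, bit5=0)
  nb #..: next=#  (t=0,i=10, bit4=1)
  nb .##: next=.  (t=0,i=1, bit3=0)
  nb .#.: next=.  (t=0,i=17, bit2=0)
  nb ..#: next=#  (t=0,i=13, bit1=1)
  nb ...: next=#  (t=0,i=11, bit0=1)
  bits 11010011 = 211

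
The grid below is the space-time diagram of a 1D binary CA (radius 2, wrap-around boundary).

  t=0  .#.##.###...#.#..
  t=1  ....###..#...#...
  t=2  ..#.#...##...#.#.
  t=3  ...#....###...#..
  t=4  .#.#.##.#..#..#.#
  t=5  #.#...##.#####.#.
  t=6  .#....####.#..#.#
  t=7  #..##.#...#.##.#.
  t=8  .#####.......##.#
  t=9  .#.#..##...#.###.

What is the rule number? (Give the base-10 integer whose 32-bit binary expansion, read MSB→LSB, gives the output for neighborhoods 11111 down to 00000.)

2374842066

  ##### -> #   bit 31 = 1  t=5,i=11
  ####. -> .   bit 30 = 0  t=5,i=12
  ###.# -> .   bit 29 = 0  t=5,i=13
  ###.. -> .   bit 28 = 0  t=0,i=8
  ##.## -> #   bit 27 = 1  t=0,i=5
  ##.#. -> #   bit 26 = 1  t=4,i=7
  ##..# -> .   bit 25 = 0  t=1,i=7
  ##... -> #   bit 24 = 1  t=0,i=9
  #.### -> #   bit 23 = 1  t=0,i=6
  #.##. -> .   bit 22 = 0  t=0,i=3
  #.#.# -> .   bit 21 = 0  t=4,i=1
  #.#.. -> .   bit 20 = 0  t=0,i=14
  #..## -> #   bit 19 = 1  t=7,i=2
  #..#. -> #   bit 18 = 1  t=1,i=8
  #...# -> .   bit 17 = 0  t=0,i=10
  #.... -> #   bit 16 = 1  t=1,i=15
  .#### -> .   bit 15 = 0  t=5,i=10
  .###. -> .   bit 14 = 0  t=0,i=7
  .##.# -> #   bit 13 = 1  t=0,i=4
  .##.. -> #   bit 12 = 1  t=2,i=9
  .#.## -> .   bit 11 = 0  t=0,i=2
  .#.#. -> #   bit 10 = 1  t=0,i=13
  .#..# -> #   bit 9 = 1  t=4,i=9
  .#... -> .   bit 8 = 0  t=0,i=15
  ..### -> #   bit 7 = 1  t=1,i=4
  ..##. -> #   bit 6 = 1  t=2,i=8
  ..#.# -> .   bit 5 = 0  t=0,i=1
  ..#.. -> #   bit 4 = 1  t=1,i=9
  ...## -> .   bit 3 = 0  t=1,i=3
  ...#. -> .   bit 2 = 0  t=0,i=0
  ....# -> #   bit 1 = 1  t=1,i=2
  ..... -> .   bit 0 = 0  t=1,i=0
  bits 10001101100011010011011011010010 = 2374842066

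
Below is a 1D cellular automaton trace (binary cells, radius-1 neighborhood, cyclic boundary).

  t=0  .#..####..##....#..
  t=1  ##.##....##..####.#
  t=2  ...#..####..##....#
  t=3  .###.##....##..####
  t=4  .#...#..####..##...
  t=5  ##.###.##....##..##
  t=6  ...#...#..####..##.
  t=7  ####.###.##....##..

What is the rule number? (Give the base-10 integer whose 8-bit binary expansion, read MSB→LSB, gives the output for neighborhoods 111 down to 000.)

  nb ###: next=.  (t=0,i=5, bit7=0)
  nb ##.: next=.  (t=0,i=7, bit6=0)
  nb #.#: next=.  (t=1,i=2, bit5=0)
  nb #..: next=.  (t=0,i=2, bit4=0)
  nb .##: next=#  (t=0,i=4, bit3=1)
  nb .#.: next=#  (t=0,i=1, bit2=1)
  nb ..#: next=#  (t=0,i=0, bit1=1)
  nb ...: next=#  (t=0,i=13, bit0=1)
  bits 00001111 = 15

15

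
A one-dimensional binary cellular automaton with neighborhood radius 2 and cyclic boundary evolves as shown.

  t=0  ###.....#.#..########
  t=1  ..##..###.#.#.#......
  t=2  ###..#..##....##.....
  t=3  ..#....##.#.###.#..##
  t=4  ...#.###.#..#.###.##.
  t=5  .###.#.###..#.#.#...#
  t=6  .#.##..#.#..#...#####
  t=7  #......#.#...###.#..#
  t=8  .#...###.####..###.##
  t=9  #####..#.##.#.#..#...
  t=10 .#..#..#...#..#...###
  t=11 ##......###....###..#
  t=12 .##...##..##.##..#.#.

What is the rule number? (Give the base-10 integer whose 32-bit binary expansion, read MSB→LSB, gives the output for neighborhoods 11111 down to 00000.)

  #####|.  b31=0 t=0,i=0
  ####.|.  b30=0 t=0,i=1
  ###.#|#  b29=1 t=1,i=8
  ###..|#  b28=1 t=0,i=2
  ##.##|.  b27=0 t=4,i=17
  ##.#.|#  b26=1 t=1,i=9
  ##..#|.  b25=0 t=1,i=4
  ##...|#  b24=1 t=0,i=3
  #.###|#  b23=1 t=3,i=12
  #.##.|.  b22=0 t=4,i=18
  #.#.#|.  b21=0 t=1,i=10
  #.#..|#  b20=1 t=0,i=10
  #..##|#  b19=1 t=0,i=12
  #..#.|.  b18=0 t=2,i=4
  #...#|#  b17=1 t=5,i=18
  #....|.  b16=0 t=0,i=4
  .####|#  b15=1 t=0,i=14
  .###.|.  b14=0 t=1,i=7
  .##.#|.  b13=0 t=3,i=8
  .##..|.  b12=0 t=1,i=3
  .#.##|.  b11=0 t=3,i=11
  .#.#.|.  b10=0 t=0,i=9
  .#..#|.  b9=0 t=0,i=11
  .#...|#  b8=1 t=1,i=15
  ..###|.  b7=0 t=0,i=13
  ..##.|#  b6=1 t=1,i=2
  ..#.#|#  b5=1 t=0,i=8
  ..#..|.  b4=0 t=2,i=5
  ...##|#  b3=1 t=1,i=1
  ...#.|#  b2=1 t=0,i=7
  ....#|#  b1=1 t=0,i=6
  .....|.  b0=0 t=0,i=5
  bits 00110101100110101000000101101110 = 899318126

899318126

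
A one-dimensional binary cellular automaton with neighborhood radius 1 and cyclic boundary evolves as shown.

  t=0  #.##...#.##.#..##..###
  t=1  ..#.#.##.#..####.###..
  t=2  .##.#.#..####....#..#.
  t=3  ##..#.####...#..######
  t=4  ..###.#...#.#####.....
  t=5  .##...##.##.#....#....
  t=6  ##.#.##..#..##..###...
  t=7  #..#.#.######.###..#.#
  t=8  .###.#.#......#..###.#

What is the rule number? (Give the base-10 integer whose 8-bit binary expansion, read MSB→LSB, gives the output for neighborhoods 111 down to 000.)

  ### -> .   bit 7 = 0  t=0,i=20
  ##. -> .   bit 6 = 0  t=0,i=0
  #.# -> .   bit 5 = 0  t=0,i=1
  #.. -> #   bit 4 = 1  t=0,i=4
  .## -> #   bit 3 = 1  t=0,i=2
  .#. -> #   bit 2 = 1  t=0,i=7
  ..# -> #   bit 1 = 1  t=0,i=6
  ... -> .   bit 0 = 0  t=0,i=5
  bits 00011110 = 30

30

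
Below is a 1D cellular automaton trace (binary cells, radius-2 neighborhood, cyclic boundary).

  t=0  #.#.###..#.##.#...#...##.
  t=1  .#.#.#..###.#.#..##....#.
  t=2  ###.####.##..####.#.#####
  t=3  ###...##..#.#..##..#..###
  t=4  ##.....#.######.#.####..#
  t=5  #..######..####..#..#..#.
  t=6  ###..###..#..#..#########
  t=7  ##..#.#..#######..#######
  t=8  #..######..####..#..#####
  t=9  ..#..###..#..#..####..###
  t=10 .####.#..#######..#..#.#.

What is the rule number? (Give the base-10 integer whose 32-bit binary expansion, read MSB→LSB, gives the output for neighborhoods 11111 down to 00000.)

  ##### -> #   bit 31 = 1  t=2,i=0
  ####. -> #   bit 30 = 1  t=2,i=1
  ###.# -> #   bit 29 = 1  t=1,i=10
  ###.. -> .   bit 28 = 0  t=0,i=6
  ##.## -> .   bit 27 = 0  t=2,i=3
  ##.#. -> .   bit 26 = 0  t=0,i=13
  ##..# -> .   bit 25 = 0  t=0,i=7
  ##... -> .   bit 24 = 0  t=1,i=19
  #.### -> .   bit 23 = 0  t=0,i=4
  #.##. -> .   bit 22 = 0  t=0,i=11
  #.#.# -> .   bit 21 = 0  t=0,i=0
  #.#.. -> #   bit 20 = 1  t=0,i=14
  #..## -> #   bit 19 = 1  t=1,i=7
  #..#. -> #   bit 18 = 1  t=0,i=8
  #...# -> .   bit 17 = 0  t=0,i=16
  #.... -> #   bit 16 = 1  t=1,i=20
  .#### -> .   bit 15 = 0  t=2,i=5
  .###. -> #   bit 14 = 1  t=0,i=5
  .##.# -> #   bit 13 = 1  t=0,i=12
  .##.. -> #   bit 12 = 1  t=1,i=18
  .#.## -> #   bit 11 = 1  t=0,i=3
  .#.#. -> #   bit 10 = 1  t=0,i=1
  .#..# -> #   bit 9 = 1  t=1,i=6
  .#... -> .   bit 8 = 0  t=0,i=15
  ..### -> .   bit 7 = 0  t=1,i=8
  ..##. -> .   bit 6 = 0  t=0,i=22
  ..#.# -> #   bit 5 = 1  t=0,i=9
  ..#.. -> #   bit 4 = 1  t=0,i=18
  ...## -> .   bit 3 = 0  t=0,i=21
  ...#. -> #   bit 2 = 1  t=0,i=17
  ....# -> #   bit 1 = 1  t=1,i=21
  ..... -> #   bit 0 = 1  t=4,i=4
  bits 11100000000111010111111000110111 = 3760029239

3760029239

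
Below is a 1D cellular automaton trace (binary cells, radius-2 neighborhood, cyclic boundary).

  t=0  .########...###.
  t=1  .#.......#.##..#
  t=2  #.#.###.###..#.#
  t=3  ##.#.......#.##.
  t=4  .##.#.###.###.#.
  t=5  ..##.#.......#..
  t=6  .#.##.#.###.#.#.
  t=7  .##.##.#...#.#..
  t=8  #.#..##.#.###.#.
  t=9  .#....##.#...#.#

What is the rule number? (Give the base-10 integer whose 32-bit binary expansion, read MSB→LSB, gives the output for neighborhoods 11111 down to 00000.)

117452205

  [31] ##### => .  t=0,i=3
  [30] ####. => .  t=0,i=7
  [29] ###.# => .  t=2,i=6
  [28] ###.. => .  t=0,i=8
  [27] ##.## => .  t=2,i=7
  [26] ##.#. => #  t=2,i=1
  [25] ##..# => #  t=0,i=15
  [24] ##... => #  t=0,i=9
  [23] #.### => .  t=2,i=4
  [22] #.##. => .  t=1,i=11
  [21] #.#.# => .  t=2,i=2
  [20] #.#.. => .  t=1,i=1
  [19] #..## => .  t=0,i=0
  [18] #..#. => .  t=1,i=14
  [17] #...# => .  t=0,i=10
  [16] #.... => .  t=1,i=3
  [15] .#### => .  t=0,i=2
  [14] .###. => .  t=0,i=13
  [13] .##.# => #  t=2,i=0
  [12] .##.. => .  t=1,i=12
  [11] .#.## => #  t=1,i=10
  [10] .#.#. => #  t=1,i=0
  [9] .#..# => .  t=4,i=15
  [8] .#... => #  t=1,i=2
  [7] ..### => #  t=0,i=1
  [6] ..##. => .  t=4,i=1
  [5] ..#.# => #  t=1,i=9
  [4] ..#.. => .  t=5,i=13
  [3] ...## => #  t=0,i=11
  [2] ...#. => #  t=1,i=8
  [1] ....# => .  t=1,i=7
  [0] ..... => #  t=1,i=4
  bits 00000111000000000010110110101101 = 117452205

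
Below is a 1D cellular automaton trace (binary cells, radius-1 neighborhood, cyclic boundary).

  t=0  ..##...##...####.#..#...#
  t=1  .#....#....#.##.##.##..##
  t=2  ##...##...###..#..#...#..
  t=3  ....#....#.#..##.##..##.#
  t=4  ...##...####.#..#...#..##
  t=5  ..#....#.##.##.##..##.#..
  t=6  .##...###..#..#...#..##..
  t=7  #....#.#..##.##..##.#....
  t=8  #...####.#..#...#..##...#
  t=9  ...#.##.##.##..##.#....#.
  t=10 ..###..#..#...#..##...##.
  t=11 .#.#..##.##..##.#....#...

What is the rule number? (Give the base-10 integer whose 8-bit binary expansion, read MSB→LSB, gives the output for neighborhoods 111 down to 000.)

166

  ### -> #   bit 7 = 1  t=0,i=13
  ##. -> .   bit 6 = 0  t=0,i=3
  #.# -> #   bit 5 = 1  t=0,i=16
  #.. -> .   bit 4 = 0  t=0,i=0
  .## -> .   bit 3 = 0  t=0,i=2
  .#. -> #   bit 2 = 1  t=0,i=17
  ..# -> #   bit 1 = 1  t=0,i=1
  ... -> .   bit 0 = 0  t=0,i=5
  bits 10100110 = 166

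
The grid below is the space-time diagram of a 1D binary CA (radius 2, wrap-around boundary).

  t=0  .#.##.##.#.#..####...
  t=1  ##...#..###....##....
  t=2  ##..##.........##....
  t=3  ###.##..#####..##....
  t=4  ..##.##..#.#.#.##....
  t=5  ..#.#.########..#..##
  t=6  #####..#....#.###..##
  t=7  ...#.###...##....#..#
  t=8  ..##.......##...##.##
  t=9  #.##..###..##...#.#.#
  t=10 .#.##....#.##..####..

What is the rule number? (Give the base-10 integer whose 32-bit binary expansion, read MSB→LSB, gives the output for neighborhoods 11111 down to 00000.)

1847891061

  [31] ##### => .  t=3,i=10
  [30] ####. => #  t=0,i=16
  [29] ###.# => #  t=3,i=2
  [28] ###.. => .  t=0,i=17
  [27] ##.## => #  t=0,i=5
  [26] ##.#. => #  t=0,i=8
  [25] ##..# => #  t=2,i=2
  [24] ##... => .  t=0,i=18
  [23] #.### => .  t=5,i=6
  [22] #.##. => .  t=0,i=3
  [21] #.#.# => #  t=0,i=9
  [20] #.#.. => .  t=0,i=11
  [19] #..## => .  t=0,i=13
  [18] #..#. => #  t=4,i=8
  [17] #...# => .  t=1,i=3
  [16] #.... => .  t=0,i=19
  [15] .#### => #  t=0,i=15
  [14] .###. => .  t=1,i=9
  [13] .##.# => .  t=0,i=4
  [12] .##.. => #  t=1,i=1
  [11] .#.## => .  t=0,i=2
  [10] .#.#. => #  t=0,i=10
  [9] .#..# => .  t=0,i=12
  [8] .#... => .  t=6,i=8
  [7] ..### => .  t=0,i=14
  [6] ..##. => #  t=1,i=0
  [5] ..#.# => #  t=0,i=1
  [4] ..#.. => #  t=1,i=5
  [3] ...## => .  t=1,i=14
  [2] ...#. => #  t=0,i=0
  [1] ....# => .  t=0,i=20
  [0] ..... => #  t=2,i=8
  bits 01101110001001001001010001110101 = 1847891061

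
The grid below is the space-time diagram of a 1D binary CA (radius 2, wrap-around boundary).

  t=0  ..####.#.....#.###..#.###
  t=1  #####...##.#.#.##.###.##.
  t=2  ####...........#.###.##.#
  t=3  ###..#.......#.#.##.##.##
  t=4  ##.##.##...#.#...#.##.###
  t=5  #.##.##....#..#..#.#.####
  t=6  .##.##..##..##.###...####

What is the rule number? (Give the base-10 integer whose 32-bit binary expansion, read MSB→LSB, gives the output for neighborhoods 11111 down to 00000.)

  nb #####: next=#  (t=1,i=2, bit31=1)
  nb ####.: next=#  (t=0,i=4, bit30=1)
  nb ###.#: next=.  (t=0,i=5, bit29=0)
  nb ###..: next=.  (t=0,i=17, bit28=0)
  nb ##.##: next=#  (t=1,i=17, bit27=1)
  nb ##.#.: next=.  (t=0,i=6, bit26=0)
  nb ##..#: next=#  (t=0,i=0, bit25=1)
  nb ##...: next=.  (t=1,i=5, bit24=0)
  nb #.###: next=#  (t=0,i=15, bit23=1)
  nb #.##.: next=#  (t=1,i=15, bit22=1)
  nb #.#.#: next=.  (t=1,i=11, bit21=0)
  nb #.#..: next=.  (t=0,i=7, bit20=0)
  nb #..##: next=#  (t=0,i=1, bit19=1)
  nb #..#.: next=#  (t=0,i=19, bit18=1)
  nb #...#: next=.  (t=1,i=6, bit17=0)
  nb #....: next=#  (t=0,i=9, bit16=1)
  nb .####: next=#  (t=0,i=3, bit15=1)
  nb .###.: next=#  (t=0,i=16, bit14=1)
  nb .##.#: next=.  (t=1,i=9, bit13=0)
  nb .##..: next=.  (t=4,i=7, bit12=0)
  nb .#.##: next=.  (t=0,i=14, bit11=0)
  nb .#.#.: next=.  (t=1,i=12, bit10=0)
  nb .#..#: next=#  (t=5,i=12, bit9=1)
  nb .#...: next=#  (t=0,i=8, bit8=1)
  nb ..###: next=#  (t=0,i=2, bit7=1)
  nb ..##.: next=.  (t=1,i=8, bit6=0)
  nb ..#.#: next=#  (t=0,i=13, bit5=1)
  nb ..#..: next=.  (t=3,i=5, bit4=0)
  nb ...##: next=.  (t=1,i=7, bit3=0)
  nb ...#.: next=.  (t=0,i=12, bit2=0)
  nb ....#: next=#  (t=0,i=11, bit1=1)
  nb .....: next=.  (t=0,i=10, bit0=0)
  bits 11001010110011011100001110100010 = 3402482594

3402482594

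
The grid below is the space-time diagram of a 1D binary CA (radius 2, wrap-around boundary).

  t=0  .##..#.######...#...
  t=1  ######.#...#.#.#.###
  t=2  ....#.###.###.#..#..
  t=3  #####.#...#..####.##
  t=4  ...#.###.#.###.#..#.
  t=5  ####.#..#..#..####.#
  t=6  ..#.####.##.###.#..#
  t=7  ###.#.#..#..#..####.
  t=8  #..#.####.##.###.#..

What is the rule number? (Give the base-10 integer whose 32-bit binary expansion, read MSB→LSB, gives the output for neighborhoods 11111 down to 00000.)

  #####|.  b31=0 t=0,i=9
  ####.|#  b30=1 t=0,i=11
  ###.#|.  b29=0 t=1,i=5
  ###..|.  b28=0 t=0,i=12
  ##.##|.  b27=0 t=2,i=9
  ##.#.|#  b26=1 t=1,i=6
  ##..#|#  b25=1 t=0,i=3
  ##...|#  b24=1 t=0,i=13
  #.###|#  b23=1 t=0,i=7
  #.##.|#  b22=1 t=6,i=9
  #.#.#|.  b21=0 t=1,i=13
  #.#..|#  b20=1 t=1,i=7
  #..##|#  b19=1 t=3,i=12
  #..#.|#  b18=1 t=0,i=4
  #...#|.  b17=0 t=0,i=14
  #....|#  b16=1 t=0,i=18
  .####|.  b15=0 t=0,i=8
  .###.|.  b14=0 t=2,i=7
  .##.#|.  b13=0 t=6,i=10
  .##..|#  b12=1 t=0,i=2
  .#.##|.  b11=0 t=0,i=6
  .#.#.|#  b10=1 t=1,i=12
  .#..#|#  b9=1 t=2,i=15
  .#...|#  b8=1 t=0,i=17
  ..###|#  b7=1 t=3,i=13
  ..##.|#  b6=1 t=0,i=1
  ..#.#|#  b5=1 t=0,i=5
  ..#..|.  b4=0 t=0,i=16
  ...##|#  b3=1 t=0,i=0
  ...#.|#  b2=1 t=0,i=15
  ....#|#  b1=1 t=0,i=19
  .....|#  b0=1 t=2,i=0
  bits 01000111110111010001011111101111 = 1205671919

1205671919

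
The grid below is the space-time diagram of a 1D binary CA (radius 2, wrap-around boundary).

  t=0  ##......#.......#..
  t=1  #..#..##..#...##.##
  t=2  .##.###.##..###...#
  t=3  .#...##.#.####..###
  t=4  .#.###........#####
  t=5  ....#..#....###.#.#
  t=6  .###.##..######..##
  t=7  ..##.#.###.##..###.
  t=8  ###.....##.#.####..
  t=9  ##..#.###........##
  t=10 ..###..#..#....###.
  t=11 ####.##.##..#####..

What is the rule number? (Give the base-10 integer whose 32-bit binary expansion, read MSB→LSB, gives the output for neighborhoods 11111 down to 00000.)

2724153070

  #####|#  b31=1 t=4,i=16
  ####.|.  b30=0 t=3,i=12
  ###.#|#  b29=1 t=2,i=6
  ###..|.  b28=0 t=1,i=0
  ##.##|.  b27=0 t=1,i=16
  ##.#.|.  b26=0 t=3,i=0
  ##..#|#  b25=1 t=1,i=1
  ##...|.  b24=0 t=0,i=2
  #.###|.  b23=0 t=1,i=17
  #.##.|#  b22=1 t=2,i=1
  #.#.#|.  b21=0 t=3,i=8
  #.#..|#  b20=1 t=3,i=1
  #..##|#  b19=1 t=0,i=18
  #..#.|#  b18=1 t=1,i=2
  #...#|#  b17=1 t=1,i=12
  #....|#  b16=1 t=0,i=3
  .####|.  b15=0 t=3,i=11
  .###.|#  b14=1 t=1,i=18
  .##.#|.  b13=0 t=1,i=15
  .##..|.  b12=0 t=0,i=1
  .#.##|.  b11=0 t=2,i=0
  .#.#.|#  b10=1 t=5,i=17
  .#..#|#  b9=1 t=0,i=17
  .#...|.  b8=0 t=0,i=9
  ..###|#  b7=1 t=2,i=12
  ..##.|#  b6=1 t=0,i=0
  ..#.#|#  b5=1 t=2,i=18
  ..#..|.  b4=0 t=0,i=8
  ...##|#  b3=1 t=1,i=13
  ...#.|#  b2=1 t=0,i=7
  ....#|#  b1=1 t=0,i=6
  .....|.  b0=0 t=0,i=4
  bits 10100010010111110100011011101110 = 2724153070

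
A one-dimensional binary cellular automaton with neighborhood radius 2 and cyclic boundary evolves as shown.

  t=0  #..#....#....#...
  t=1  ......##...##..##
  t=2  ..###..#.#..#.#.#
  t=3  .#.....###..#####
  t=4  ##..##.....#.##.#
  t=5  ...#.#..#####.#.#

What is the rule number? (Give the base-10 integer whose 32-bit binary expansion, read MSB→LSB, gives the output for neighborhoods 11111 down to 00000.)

2763701287

  ##### -> #   bit 31 = 1  t=3,i=14
  ####. -> .   bit 30 = 0  t=3,i=15
  ###.# -> #   bit 29 = 1  t=3,i=16
  ###.. -> .   bit 28 = 0  t=2,i=4
  ##.## -> .   bit 27 = 0  t=4,i=15
  ##.#. -> #   bit 26 = 1  t=3,i=0
  ##..# -> .   bit 25 = 0  t=1,i=13
  ##... -> .   bit 24 = 0  t=1,i=0
  #.### -> #   bit 23 = 1  t=4,i=16
  #.##. -> .   bit 22 = 0  t=4,i=13
  #.#.# -> #   bit 21 = 1  t=2,i=14
  #.#.. -> #   bit 20 = 1  t=2,i=9
  #..## -> #   bit 19 = 1  t=1,i=14
  #..#. -> .   bit 18 = 0  t=0,i=2
  #...# -> #   bit 17 = 1  t=0,i=15
  #.... -> .   bit 16 = 0  t=0,i=5
  .#### -> #   bit 15 = 1  t=3,i=13
  .###. -> .   bit 14 = 0  t=2,i=3
  .##.# -> #   bit 13 = 1  t=4,i=14
  .##.. -> #   bit 12 = 1  t=1,i=7
  .#.## -> #   bit 11 = 1  t=4,i=12
  .#.#. -> #   bit 10 = 1  t=2,i=8
  .#..# -> .   bit 9 = 0  t=0,i=1
  .#... -> .   bit 8 = 0  t=0,i=4
  ..### -> .   bit 7 = 0  t=2,i=2
  ..##. -> .   bit 6 = 0  t=1,i=6
  ..#.# -> #   bit 5 = 1  t=2,i=7
  ..#.. -> .   bit 4 = 0  t=0,i=0
  ...## -> .   bit 3 = 0  t=1,i=5
  ...#. -> #   bit 2 = 1  t=0,i=7
  ....# -> #   bit 1 = 1  t=0,i=6
  ..... -> #   bit 0 = 1  t=1,i=2
  bits 10100100101110101011110000100111 = 2763701287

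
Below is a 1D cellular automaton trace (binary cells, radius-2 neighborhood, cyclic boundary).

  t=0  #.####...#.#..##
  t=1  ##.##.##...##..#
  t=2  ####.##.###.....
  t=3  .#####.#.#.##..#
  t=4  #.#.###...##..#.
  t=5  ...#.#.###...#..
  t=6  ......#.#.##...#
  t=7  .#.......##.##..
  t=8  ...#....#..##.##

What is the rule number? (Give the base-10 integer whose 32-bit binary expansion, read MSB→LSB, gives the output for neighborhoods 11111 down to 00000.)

1834469896

  nb #####: next=.  (t=3,i=3, bit31=0)
  nb ####.: next=#  (t=0,i=4, bit30=1)
  nb ###.#: next=#  (t=0,i=0, bit29=1)
  nb ###..: next=.  (t=0,i=5, bit28=0)
  nb ##.##: next=#  (t=0,i=1, bit27=1)
  nb ##.#.: next=#  (t=3,i=6, bit26=1)
  nb ##..#: next=.  (t=1,i=13, bit25=0)
  nb ##...: next=#  (t=0,i=6, bit24=1)
  nb #.###: next=.  (t=0,i=2, bit23=0)
  nb #.##.: next=#  (t=1,i=3, bit22=1)
  nb #.#.#: next=.  (t=3,i=7, bit21=0)
  nb #.#..: next=#  (t=0,i=11, bit20=1)
  nb #..##: next=.  (t=0,i=13, bit19=0)
  nb #..#.: next=#  (t=3,i=14, bit18=1)
  nb #...#: next=#  (t=0,i=7, bit17=1)
  nb #....: next=#  (t=2,i=12, bit16=1)
  nb .####: next=#  (t=0,i=3, bit15=1)
  nb .###.: next=#  (t=0,i=15, bit14=1)
  nb .##.#: next=.  (t=1,i=4, bit13=0)
  nb .##..: next=.  (t=1,i=7, bit12=0)
  nb .#.##: next=#  (t=3,i=0, bit11=1)
  nb .#.#.: next=.  (t=0,i=10, bit10=0)
  nb .#..#: next=#  (t=0,i=12, bit9=1)
  nb .#...: next=.  (t=5,i=14, bit8=0)
  nb ..###: next=.  (t=0,i=14, bit7=0)
  nb ..##.: next=.  (t=1,i=11, bit6=0)
  nb ..#.#: next=.  (t=0,i=9, bit5=0)
  nb ..#..: next=.  (t=5,i=13, bit4=0)
  nb ...##: next=#  (t=1,i=10, bit3=1)
  nb ...#.: next=.  (t=0,i=8, bit2=0)
  nb ....#: next=.  (t=2,i=14, bit1=0)
  nb .....: next=.  (t=2,i=13, bit0=0)
  bits 01101101010101111100101000001000 = 1834469896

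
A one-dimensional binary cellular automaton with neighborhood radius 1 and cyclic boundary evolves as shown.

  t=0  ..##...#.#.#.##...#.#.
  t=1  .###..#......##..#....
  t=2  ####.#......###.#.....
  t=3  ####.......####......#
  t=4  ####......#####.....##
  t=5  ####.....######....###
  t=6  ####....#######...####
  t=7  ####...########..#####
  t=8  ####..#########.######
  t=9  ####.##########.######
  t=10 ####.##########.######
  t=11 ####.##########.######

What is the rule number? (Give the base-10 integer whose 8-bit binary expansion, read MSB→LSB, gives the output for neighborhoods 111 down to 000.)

  ### -> #   bit 7 = 1  t=1,i=2
  ##. -> #   bit 6 = 1  t=0,i=3
  #.# -> .   bit 5 = 0  t=0,i=8
  #.. -> .   bit 4 = 0  t=0,i=4
  .## -> #   bit 3 = 1  t=0,i=2
  .#. -> .   bit 2 = 0  t=0,i=7
  ..# -> #   bit 1 = 1  t=0,i=1
  ... -> .   bit 0 = 0  t=0,i=0
  bits 11001010 = 202

202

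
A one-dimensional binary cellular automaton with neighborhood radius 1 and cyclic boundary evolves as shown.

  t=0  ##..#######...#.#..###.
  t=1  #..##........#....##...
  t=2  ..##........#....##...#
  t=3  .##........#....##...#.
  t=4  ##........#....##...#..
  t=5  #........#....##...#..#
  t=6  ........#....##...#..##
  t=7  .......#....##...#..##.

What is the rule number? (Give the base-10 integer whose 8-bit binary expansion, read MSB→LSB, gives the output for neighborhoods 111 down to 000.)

  [7] ### => .  t=0,i=5
  [6] ##. => .  t=0,i=1
  [5] #.# => .  t=0,i=15
  [4] #.. => .  t=0,i=2
  [3] .## => #  t=0,i=0
  [2] .#. => .  t=0,i=14
  [1] ..# => #  t=0,i=3
  [0] ... => .  t=0,i=12
  bits 00001010 = 10

10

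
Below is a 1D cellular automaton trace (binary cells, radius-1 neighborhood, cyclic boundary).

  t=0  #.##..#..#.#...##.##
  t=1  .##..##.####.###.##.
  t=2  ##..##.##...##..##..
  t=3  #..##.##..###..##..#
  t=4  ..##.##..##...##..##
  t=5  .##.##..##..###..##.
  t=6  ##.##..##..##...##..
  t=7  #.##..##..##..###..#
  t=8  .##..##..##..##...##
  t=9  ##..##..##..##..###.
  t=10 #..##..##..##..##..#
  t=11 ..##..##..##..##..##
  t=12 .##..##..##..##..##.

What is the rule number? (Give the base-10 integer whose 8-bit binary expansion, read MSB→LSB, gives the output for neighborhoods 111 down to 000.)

  [7] ### => .  t=0,i=19
  [6] ##. => .  t=0,i=0
  [5] #.# => #  t=0,i=1
  [4] #.. => .  t=0,i=4
  [3] .## => #  t=0,i=2
  [2] .#. => #  t=0,i=6
  [1] ..# => #  t=0,i=5
  [0] ... => #  t=0,i=13
  bits 00101111 = 47

47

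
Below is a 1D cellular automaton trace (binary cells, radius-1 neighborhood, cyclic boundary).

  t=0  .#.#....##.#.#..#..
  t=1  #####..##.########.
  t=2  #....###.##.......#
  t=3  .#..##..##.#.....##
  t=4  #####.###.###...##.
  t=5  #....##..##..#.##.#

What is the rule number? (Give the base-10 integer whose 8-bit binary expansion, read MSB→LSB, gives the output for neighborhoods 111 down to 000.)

  [7] ### => .  t=1,i=1
  [6] ##. => .  t=0,i=9
  [5] #.# => #  t=0,i=2
  [4] #.. => #  t=0,i=4
  [3] .## => #  t=0,i=8
  [2] .#. => #  t=0,i=1
  [1] ..# => #  t=0,i=0
  [0] ... => .  t=0,i=5
  bits 00111110 = 62

62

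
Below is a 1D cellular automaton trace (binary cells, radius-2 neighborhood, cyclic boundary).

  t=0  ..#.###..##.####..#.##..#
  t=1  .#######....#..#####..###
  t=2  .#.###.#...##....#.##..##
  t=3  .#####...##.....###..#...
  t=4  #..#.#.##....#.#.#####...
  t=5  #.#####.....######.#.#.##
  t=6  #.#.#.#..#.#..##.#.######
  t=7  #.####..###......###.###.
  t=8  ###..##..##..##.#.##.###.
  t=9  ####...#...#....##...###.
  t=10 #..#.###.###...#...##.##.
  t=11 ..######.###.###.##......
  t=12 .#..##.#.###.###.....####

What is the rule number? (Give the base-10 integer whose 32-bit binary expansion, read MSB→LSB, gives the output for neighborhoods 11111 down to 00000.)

  #####|#  b31=1 t=1,i=3
  ####.|.  b30=0 t=0,i=14
  ###.#|#  b29=1 t=1,i=24
  ###..|#  b28=1 t=0,i=6
  ##.##|.  b27=0 t=0,i=11
  ##.#.|.  b26=0 t=2,i=0
  ##..#|#  b25=1 t=0,i=7
  ##...|.  b24=0 t=1,i=8
  #.###|#  b23=1 t=0,i=4
  #.##.|.  b22=0 t=0,i=20
  #.#.#|#  b21=1 t=2,i=1
  #.#..|.  b20=0 t=2,i=7
  #..##|.  b19=0 t=0,i=8
  #..#.|#  b18=1 t=0,i=1
  #...#|#  b17=1 t=2,i=9
  #....|.  b16=0 t=1,i=9
  .####|.  b15=0 t=0,i=13
  .###.|#  b14=1 t=0,i=5
  .##.#|.  b13=0 t=0,i=10
  .##..|.  b12=0 t=0,i=21
  .#.##|#  b11=1 t=0,i=3
  .#.#.|#  b10=1 t=4,i=4
  .#..#|.  b9=0 t=0,i=0
  .#...|.  b8=0 t=2,i=8
  ..###|.  b7=0 t=1,i=15
  ..##.|.  b6=0 t=0,i=9
  ..#.#|#  b5=1 t=0,i=2
  ..#..|#  b4=1 t=0,i=24
  ...##|#  b3=1 t=2,i=10
  ...#.|#  b2=1 t=1,i=11
  ....#|.  b1=0 t=1,i=10
  .....|#  b0=1 t=3,i=13
  bits 10110010101001100100110000111101 = 2997242941

2997242941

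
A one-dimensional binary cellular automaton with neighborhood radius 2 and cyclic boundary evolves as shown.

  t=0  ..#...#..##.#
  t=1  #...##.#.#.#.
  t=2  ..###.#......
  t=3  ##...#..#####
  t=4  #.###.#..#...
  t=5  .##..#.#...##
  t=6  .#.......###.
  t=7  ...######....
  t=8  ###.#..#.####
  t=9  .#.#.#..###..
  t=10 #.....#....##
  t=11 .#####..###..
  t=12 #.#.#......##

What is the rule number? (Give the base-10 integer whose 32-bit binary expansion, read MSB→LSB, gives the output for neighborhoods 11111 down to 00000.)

  ##### -> .   bit 31 = 0  t=3,i=10
  ####. -> #   bit 30 = 1  t=3,i=0
  ###.# -> .   bit 29 = 0  t=2,i=4
  ###.. -> .   bit 28 = 0  t=3,i=1
  ##.## -> .   bit 27 = 0  t=5,i=0
  ##.#. -> #   bit 26 = 1  t=0,i=11
  ##..# -> .   bit 25 = 0  t=5,i=3
  ##... -> #   bit 24 = 1  t=3,i=2
  #.### -> #   bit 23 = 1  t=4,i=2
  #.##. -> #   bit 22 = 1  t=5,i=1
  #.#.# -> .   bit 21 = 0  t=1,i=7
  #.#.. -> .   bit 20 = 0  t=0,i=12
  #..## -> .   bit 19 = 0  t=0,i=8
  #..#. -> .   bit 18 = 0  t=0,i=1
  #...# -> #   bit 17 = 1  t=0,i=4
  #.... -> #   bit 16 = 1  t=2,i=8
  .#### -> #   bit 15 = 1  t=3,i=9
  .###. -> .   bit 14 = 0  t=2,i=3
  .##.# -> .   bit 13 = 0  t=0,i=10
  .##.. -> .   bit 12 = 0  t=5,i=2
  .#.## -> #   bit 11 = 1  t=4,i=1
  .#.#. -> .   bit 10 = 0  t=1,i=8
  .#..# -> #   bit 9 = 1  t=0,i=0
  .#... -> .   bit 8 = 0  t=0,i=3
  ..### -> .   bit 7 = 0  t=2,i=2
  ..##. -> #   bit 6 = 1  t=0,i=9
  ..#.# -> .   bit 5 = 0  t=4,i=0
  ..#.. -> .   bit 4 = 0  t=0,i=2
  ...## -> #   bit 3 = 1  t=1,i=3
  ...#. -> #   bit 2 = 1  t=0,i=5
  ....# -> #   bit 1 = 1  t=2,i=0
  ..... -> #   bit 0 = 1  t=2,i=9
  bits 01000101110000111000101001001111 = 1170442831

1170442831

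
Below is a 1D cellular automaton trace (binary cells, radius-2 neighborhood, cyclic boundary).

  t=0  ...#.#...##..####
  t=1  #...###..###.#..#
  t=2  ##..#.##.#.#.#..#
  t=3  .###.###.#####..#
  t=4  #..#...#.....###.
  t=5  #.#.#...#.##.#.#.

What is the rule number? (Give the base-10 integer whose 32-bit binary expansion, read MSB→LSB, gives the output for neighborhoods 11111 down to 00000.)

  nb #####: next=.  (t=3,i=11, bit31=0)
  nb ####.: next=.  (t=0,i=15, bit30=0)
  nb ###.#: next=#  (t=1,i=11, bit29=1)
  nb ###..: next=#  (t=0,i=16, bit28=1)
  nb ##.##: next=.  (t=3,i=4, bit27=0)
  nb ##.#.: next=.  (t=1,i=12, bit26=0)
  nb ##..#: next=#  (t=0,i=11, bit25=1)
  nb ##...: next=#  (t=0,i=0, bit24=1)
  nb #.###: next=.  (t=3,i=1, bit23=0)
  nb #.##.: next=#  (t=2,i=6, bit22=1)
  nb #.#.#: next=#  (t=2,i=9, bit21=1)
  nb #.#..: next=#  (t=0,i=5, bit20=1)
  nb #..##: next=.  (t=0,i=12, bit19=0)
  nb #..#.: next=#  (t=2,i=3, bit18=1)
  nb #...#: next=.  (t=0,i=1, bit17=0)
  nb #....: next=.  (t=4,i=9, bit16=0)
  nb .####: next=.  (t=0,i=14, bit15=0)
  nb .###.: next=.  (t=1,i=5, bit14=0)
  nb .##.#: next=#  (t=2,i=7, bit13=1)
  nb .##..: next=#  (t=0,i=10, bit12=1)
  nb .#.##: next=#  (t=2,i=5, bit11=1)
  nb .#.#.: next=#  (t=0,i=4, bit10=1)
  nb .#..#: next=.  (t=1,i=14, bit9=0)
  nb .#...: next=#  (t=0,i=6, bit8=1)
  nb ..###: next=#  (t=0,i=13, bit7=1)
  nb ..##.: next=#  (t=0,i=9, bit6=1)
  nb ..#.#: next=.  (t=0,i=3, bit5=0)
  nb ..#..: next=.  (t=4,i=3, bit4=0)
  nb ...##: next=.  (t=0,i=8, bit3=0)
  nb ...#.: next=.  (t=0,i=2, bit2=0)
  nb ....#: next=#  (t=4,i=11, bit1=1)
  nb .....: next=#  (t=4,i=10, bit0=1)
  bits 00110011011101000011110111000011 = 863256003

863256003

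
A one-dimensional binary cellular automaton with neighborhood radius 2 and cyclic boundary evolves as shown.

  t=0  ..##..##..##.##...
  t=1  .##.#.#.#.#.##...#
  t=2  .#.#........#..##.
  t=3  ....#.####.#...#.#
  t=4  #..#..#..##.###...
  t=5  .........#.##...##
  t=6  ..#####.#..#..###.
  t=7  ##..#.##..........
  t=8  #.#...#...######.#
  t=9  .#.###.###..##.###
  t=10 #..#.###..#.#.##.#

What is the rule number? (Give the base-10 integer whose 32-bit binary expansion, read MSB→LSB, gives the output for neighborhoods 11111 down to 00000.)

2931949901

  [31] ##### => #  t=6,i=4
  [30] ####. => .  t=3,i=8
  [29] ###.# => #  t=3,i=9
  [28] ###.. => .  t=4,i=14
  [27] ##.## => #  t=0,i=12
  [26] ##.#. => #  t=1,i=3
  [25] ##..# => #  t=0,i=4
  [24] ##... => .  t=0,i=15
  [23] #.### => #  t=3,i=6
  [22] #.##. => #  t=0,i=13
  [21] #.#.# => .  t=1,i=4
  [20] #.#.. => .  t=2,i=3
  [19] #..## => .  t=0,i=5
  [18] #..#. => .  t=2,i=0
  [17] #...# => #  t=1,i=15
  [16] #.... => .  t=0,i=16
  [15] .#### => .  t=3,i=7
  [14] .###. => .  t=4,i=13
  [13] .##.# => .  t=0,i=11
  [12] .##.. => .  t=0,i=3
  [11] .#.## => .  t=1,i=0
  [10] .#.#. => .  t=1,i=5
  [9] .#..# => .  t=2,i=13
  [8] .#... => #  t=2,i=4
  [7] ..### => .  t=6,i=2
  [6] ..##. => #  t=0,i=2
  [5] ..#.# => .  t=1,i=17
  [4] ..#.. => .  t=2,i=12
  [3] ...## => #  t=0,i=1
  [2] ...#. => #  t=1,i=16
  [1] ....# => .  t=0,i=0
  [0] ..... => #  t=0,i=17
  bits 10101110110000100000000101001101 = 2931949901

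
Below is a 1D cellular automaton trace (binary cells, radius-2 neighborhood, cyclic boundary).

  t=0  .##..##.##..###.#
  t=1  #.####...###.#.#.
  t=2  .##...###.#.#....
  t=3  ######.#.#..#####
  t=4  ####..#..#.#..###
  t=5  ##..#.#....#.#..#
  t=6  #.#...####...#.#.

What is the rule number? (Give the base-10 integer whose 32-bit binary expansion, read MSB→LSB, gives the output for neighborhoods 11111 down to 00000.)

  #####|#  b31=1 t=3,i=0
  ####.|.  b30=0 t=1,i=4
  ###.#|.  b29=0 t=0,i=14
  ###..|.  b28=0 t=1,i=5
  ##.##|.  b27=0 t=0,i=7
  ##.#.|#  b26=1 t=0,i=15
  ##..#|#  b25=1 t=0,i=3
  ##...|#  b24=1 t=1,i=6
  #.###|#  b23=1 t=1,i=2
  #.##.|.  b22=0 t=0,i=1
  #.#.#|.  b21=0 t=0,i=16
  #.#..|#  b20=1 t=2,i=12
  #..##|#  b19=1 t=0,i=4
  #..#.|.  b18=0 t=4,i=5
  #...#|#  b17=1 t=1,i=7
  #....|#  b16=1 t=2,i=14
  .####|.  b15=0 t=1,i=3
  .###.|#  b14=1 t=0,i=13
  .##.#|.  b13=0 t=0,i=6
  .##..|#  b12=1 t=0,i=2
  .#.##|#  b11=1 t=0,i=0
  .#.#.|.  b10=0 t=1,i=14
  .#..#|.  b9=0 t=3,i=10
  .#...|#  b8=1 t=2,i=13
  ..###|.  b7=0 t=0,i=12
  ..##.|#  b6=1 t=0,i=5
  ..#.#|.  b5=0 t=4,i=9
  ..#..|#  b4=1 t=4,i=6
  ...##|#  b3=1 t=1,i=8
  ...#.|.  b2=0 t=5,i=10
  ....#|#  b1=1 t=2,i=16
  .....|#  b0=1 t=2,i=15
  bits 10000111100110110101100101011011 = 2275105115

2275105115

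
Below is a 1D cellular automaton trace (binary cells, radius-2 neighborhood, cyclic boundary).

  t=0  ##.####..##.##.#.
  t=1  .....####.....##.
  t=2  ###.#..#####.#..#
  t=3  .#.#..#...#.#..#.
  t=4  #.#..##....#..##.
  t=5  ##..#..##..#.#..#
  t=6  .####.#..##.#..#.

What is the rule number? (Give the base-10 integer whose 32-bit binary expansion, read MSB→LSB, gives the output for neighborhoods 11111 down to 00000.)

  ##### -> .   bit 31 = 0  t=2,i=9
  ####. -> #   bit 30 = 1  t=0,i=5
  ###.# -> .   bit 29 = 0  t=2,i=2
  ###.. -> #   bit 28 = 1  t=0,i=6
  ##.## -> .   bit 27 = 0  t=0,i=2
  ##.#. -> #   bit 26 = 1  t=0,i=14
  ##..# -> #   bit 25 = 1  t=0,i=7
  ##... -> #   bit 24 = 1  t=1,i=9
  #.### -> .   bit 23 = 0  t=0,i=3
  #.##. -> .   bit 22 = 0  t=0,i=0
  #.#.# -> #   bit 21 = 1  t=0,i=15
  #.#.. -> .   bit 20 = 0  t=2,i=4
  #..## -> #   bit 19 = 1  t=0,i=8
  #..#. -> #   bit 18 = 1  t=3,i=0
  #...# -> .   bit 17 = 0  t=3,i=8
  #.... -> #   bit 16 = 1  t=1,i=0
  .#### -> .   bit 15 = 0  t=0,i=4
  .###. -> .   bit 14 = 0  t=5,i=0
  .##.# -> .   bit 13 = 0  t=0,i=1
  .##.. -> .   bit 12 = 0  t=1,i=15
  .#.## -> .   bit 11 = 0  t=0,i=16
  .#.#. -> #   bit 10 = 1  t=3,i=2
  .#..# -> .   bit 9 = 0  t=2,i=5
  .#... -> .   bit 8 = 0  t=3,i=7
  ..### -> .   bit 7 = 0  t=1,i=5
  ..##. -> .   bit 6 = 0  t=0,i=9
  ..#.# -> .   bit 5 = 0  t=3,i=1
  ..#.. -> #   bit 4 = 1  t=3,i=6
  ...## -> #   bit 3 = 1  t=1,i=4
  ...#. -> .   bit 2 = 0  t=3,i=9
  ....# -> .   bit 1 = 0  t=1,i=3
  ..... -> #   bit 0 = 1  t=1,i=1
  bits 01010111001011010000010000011001 = 1462567961

1462567961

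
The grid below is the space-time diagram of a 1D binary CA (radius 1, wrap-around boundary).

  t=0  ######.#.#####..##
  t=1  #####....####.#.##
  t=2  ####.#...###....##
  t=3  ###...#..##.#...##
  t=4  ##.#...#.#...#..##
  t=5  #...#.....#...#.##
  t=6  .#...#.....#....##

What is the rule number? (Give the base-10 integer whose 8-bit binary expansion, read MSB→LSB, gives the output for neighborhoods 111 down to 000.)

  nb ###: next=#  (t=0,i=0, bit7=1)
  nb ##.: next=.  (t=0,i=5, bit6=0)
  nb #.#: next=.  (t=0,i=6, bit5=0)
  nb #..: next=#  (t=0,i=14, bit4=1)
  nb .##: next=#  (t=0,i=9, bit3=1)
  nb .#.: next=.  (t=0,i=7, bit2=0)
  nb ..#: next=.  (t=0,i=15, bit1=0)
  nb ...: next=.  (t=1,i=6, bit0=0)
  bits 10011000 = 152

152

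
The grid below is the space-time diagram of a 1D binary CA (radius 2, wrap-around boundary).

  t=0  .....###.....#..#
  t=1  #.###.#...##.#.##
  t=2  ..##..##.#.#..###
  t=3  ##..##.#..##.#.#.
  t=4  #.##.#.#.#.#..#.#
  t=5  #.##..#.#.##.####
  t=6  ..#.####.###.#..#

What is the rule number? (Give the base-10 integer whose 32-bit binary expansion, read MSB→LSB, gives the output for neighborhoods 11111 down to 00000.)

  [31] ##### => .  t=5,i=15
  [30] ####. => #  t=5,i=16
  [29] ###.# => .  t=1,i=0
  [28] ###.. => .  t=0,i=7
  [27] ##.## => .  t=1,i=1
  [26] ##.#. => .  t=1,i=5
  [25] ##..# => #  t=2,i=0
  [24] ##... => .  t=0,i=8
  [23] #.### => #  t=1,i=2
  [22] #.##. => #  t=3,i=0
  [21] #.#.# => .  t=1,i=13
  [20] #.#.. => #  t=1,i=6
  [19] #..## => #  t=2,i=1
  [18] #..#. => #  t=0,i=15
  [17] #...# => .  t=1,i=8
  [16] #.... => .  t=0,i=1
  [15] .#### => .  t=5,i=14
  [14] .###. => #  t=0,i=6
  [13] .##.# => #  t=1,i=11
  [12] .##.. => .  t=2,i=3
  [11] .#.## => #  t=1,i=14
  [10] .#.#. => #  t=2,i=10
  [9] .#..# => .  t=0,i=14
  [8] .#... => #  t=0,i=0
  [7] ..### => .  t=0,i=5
  [6] ..##. => .  t=1,i=10
  [5] ..#.# => #  t=4,i=14
  [4] ..#.. => #  t=0,i=13
  [3] ...## => #  t=0,i=4
  [2] ...#. => .  t=0,i=12
  [1] ....# => #  t=0,i=3
  [0] ..... => #  t=0,i=2
  bits 01000010110111000110110100111011 = 1121742139

1121742139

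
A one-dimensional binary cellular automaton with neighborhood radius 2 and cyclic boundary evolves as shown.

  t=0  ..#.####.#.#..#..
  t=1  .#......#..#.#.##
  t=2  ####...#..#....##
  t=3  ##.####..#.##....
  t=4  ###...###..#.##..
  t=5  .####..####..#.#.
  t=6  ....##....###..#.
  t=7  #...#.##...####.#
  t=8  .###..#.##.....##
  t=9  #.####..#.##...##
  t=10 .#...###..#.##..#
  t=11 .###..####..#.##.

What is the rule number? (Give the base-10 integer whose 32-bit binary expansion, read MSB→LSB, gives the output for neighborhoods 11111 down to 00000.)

2673303876

  [31] ##### => #  t=2,i=0
  [30] ####. => .  t=0,i=6
  [29] ###.# => .  t=0,i=7
  [28] ###.. => #  t=2,i=3
  [27] ##.## => #  t=3,i=2
  [26] ##.#. => #  t=0,i=8
  [25] ##..# => #  t=3,i=7
  [24] ##... => #  t=2,i=4
  [23] #.### => .  t=0,i=4
  [22] #.##. => #  t=1,i=15
  [21] #.#.# => .  t=0,i=9
  [20] #.#.. => #  t=0,i=11
  [19] #..## => .  t=4,i=16
  [18] #..#. => #  t=0,i=13
  [17] #...# => #  t=2,i=5
  [16] #.... => #  t=0,i=16
  [15] .#### => .  t=0,i=5
  [14] .###. => #  t=4,i=1
  [13] .##.# => #  t=1,i=16
  [12] .##.. => .  t=3,i=12
  [11] .#.## => .  t=0,i=3
  [10] .#.#. => .  t=0,i=10
  [9] .#..# => .  t=0,i=12
  [8] .#... => #  t=0,i=15
  [7] ..### => .  t=2,i=15
  [6] ..##. => #  t=3,i=0
  [5] ..#.# => .  t=0,i=2
  [4] ..#.. => .  t=0,i=14
  [3] ...## => .  t=2,i=14
  [2] ...#. => #  t=0,i=1
  [1] ....# => .  t=0,i=0
  [0] ..... => .  t=1,i=4
  bits 10011111010101110110000101000100 = 2673303876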